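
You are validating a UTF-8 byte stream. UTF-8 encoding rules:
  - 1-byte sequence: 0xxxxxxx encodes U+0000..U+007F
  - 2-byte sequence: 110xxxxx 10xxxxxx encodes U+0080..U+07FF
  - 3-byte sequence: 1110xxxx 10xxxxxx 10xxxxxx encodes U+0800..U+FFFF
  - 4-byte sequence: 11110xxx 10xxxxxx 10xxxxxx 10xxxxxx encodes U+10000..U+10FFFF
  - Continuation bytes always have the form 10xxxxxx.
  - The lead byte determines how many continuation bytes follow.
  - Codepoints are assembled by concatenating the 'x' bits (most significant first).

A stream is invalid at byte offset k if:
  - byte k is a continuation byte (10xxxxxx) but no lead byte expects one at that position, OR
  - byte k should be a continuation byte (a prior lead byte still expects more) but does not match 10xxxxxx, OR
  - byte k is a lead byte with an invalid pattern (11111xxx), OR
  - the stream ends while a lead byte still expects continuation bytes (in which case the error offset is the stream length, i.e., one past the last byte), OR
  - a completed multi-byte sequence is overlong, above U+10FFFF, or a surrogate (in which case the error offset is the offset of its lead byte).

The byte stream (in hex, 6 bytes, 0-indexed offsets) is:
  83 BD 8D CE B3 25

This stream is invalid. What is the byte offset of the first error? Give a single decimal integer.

Answer: 0

Derivation:
Byte[0]=83: INVALID lead byte (not 0xxx/110x/1110/11110)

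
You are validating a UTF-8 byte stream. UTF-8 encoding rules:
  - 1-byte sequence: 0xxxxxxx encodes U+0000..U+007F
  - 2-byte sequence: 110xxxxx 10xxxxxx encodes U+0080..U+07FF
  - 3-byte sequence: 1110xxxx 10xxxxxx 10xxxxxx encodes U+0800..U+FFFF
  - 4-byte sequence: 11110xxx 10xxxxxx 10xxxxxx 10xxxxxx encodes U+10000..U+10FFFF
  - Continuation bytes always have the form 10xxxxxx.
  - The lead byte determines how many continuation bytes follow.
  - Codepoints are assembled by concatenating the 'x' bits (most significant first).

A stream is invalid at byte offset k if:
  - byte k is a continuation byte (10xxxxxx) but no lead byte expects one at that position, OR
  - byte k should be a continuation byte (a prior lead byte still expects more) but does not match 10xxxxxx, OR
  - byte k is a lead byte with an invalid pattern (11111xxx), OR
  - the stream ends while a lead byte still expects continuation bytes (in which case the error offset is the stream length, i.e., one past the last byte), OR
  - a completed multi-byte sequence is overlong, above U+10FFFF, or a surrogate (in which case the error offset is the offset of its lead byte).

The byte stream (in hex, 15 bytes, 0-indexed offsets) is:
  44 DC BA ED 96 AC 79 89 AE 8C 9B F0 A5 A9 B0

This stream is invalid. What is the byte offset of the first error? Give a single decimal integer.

Answer: 7

Derivation:
Byte[0]=44: 1-byte ASCII. cp=U+0044
Byte[1]=DC: 2-byte lead, need 1 cont bytes. acc=0x1C
Byte[2]=BA: continuation. acc=(acc<<6)|0x3A=0x73A
Completed: cp=U+073A (starts at byte 1)
Byte[3]=ED: 3-byte lead, need 2 cont bytes. acc=0xD
Byte[4]=96: continuation. acc=(acc<<6)|0x16=0x356
Byte[5]=AC: continuation. acc=(acc<<6)|0x2C=0xD5AC
Completed: cp=U+D5AC (starts at byte 3)
Byte[6]=79: 1-byte ASCII. cp=U+0079
Byte[7]=89: INVALID lead byte (not 0xxx/110x/1110/11110)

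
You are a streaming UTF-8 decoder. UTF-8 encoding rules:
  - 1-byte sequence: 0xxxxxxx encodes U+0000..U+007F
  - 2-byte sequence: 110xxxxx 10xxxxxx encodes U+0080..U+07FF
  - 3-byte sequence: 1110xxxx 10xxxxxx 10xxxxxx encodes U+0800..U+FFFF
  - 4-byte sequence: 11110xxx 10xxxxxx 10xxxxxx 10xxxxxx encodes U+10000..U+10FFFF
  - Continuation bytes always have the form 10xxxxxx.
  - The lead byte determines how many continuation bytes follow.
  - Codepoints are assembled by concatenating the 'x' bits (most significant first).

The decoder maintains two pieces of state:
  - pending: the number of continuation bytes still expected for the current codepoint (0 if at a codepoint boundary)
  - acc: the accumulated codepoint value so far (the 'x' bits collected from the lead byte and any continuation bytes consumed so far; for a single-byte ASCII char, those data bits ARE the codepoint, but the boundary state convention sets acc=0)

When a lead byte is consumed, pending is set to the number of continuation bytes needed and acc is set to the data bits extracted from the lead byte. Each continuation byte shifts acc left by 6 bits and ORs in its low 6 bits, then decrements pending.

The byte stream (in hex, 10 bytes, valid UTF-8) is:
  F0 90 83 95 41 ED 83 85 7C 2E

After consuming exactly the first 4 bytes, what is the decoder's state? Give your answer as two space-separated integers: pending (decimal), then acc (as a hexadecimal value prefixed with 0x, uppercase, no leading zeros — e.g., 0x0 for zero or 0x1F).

Answer: 0 0x100D5

Derivation:
Byte[0]=F0: 4-byte lead. pending=3, acc=0x0
Byte[1]=90: continuation. acc=(acc<<6)|0x10=0x10, pending=2
Byte[2]=83: continuation. acc=(acc<<6)|0x03=0x403, pending=1
Byte[3]=95: continuation. acc=(acc<<6)|0x15=0x100D5, pending=0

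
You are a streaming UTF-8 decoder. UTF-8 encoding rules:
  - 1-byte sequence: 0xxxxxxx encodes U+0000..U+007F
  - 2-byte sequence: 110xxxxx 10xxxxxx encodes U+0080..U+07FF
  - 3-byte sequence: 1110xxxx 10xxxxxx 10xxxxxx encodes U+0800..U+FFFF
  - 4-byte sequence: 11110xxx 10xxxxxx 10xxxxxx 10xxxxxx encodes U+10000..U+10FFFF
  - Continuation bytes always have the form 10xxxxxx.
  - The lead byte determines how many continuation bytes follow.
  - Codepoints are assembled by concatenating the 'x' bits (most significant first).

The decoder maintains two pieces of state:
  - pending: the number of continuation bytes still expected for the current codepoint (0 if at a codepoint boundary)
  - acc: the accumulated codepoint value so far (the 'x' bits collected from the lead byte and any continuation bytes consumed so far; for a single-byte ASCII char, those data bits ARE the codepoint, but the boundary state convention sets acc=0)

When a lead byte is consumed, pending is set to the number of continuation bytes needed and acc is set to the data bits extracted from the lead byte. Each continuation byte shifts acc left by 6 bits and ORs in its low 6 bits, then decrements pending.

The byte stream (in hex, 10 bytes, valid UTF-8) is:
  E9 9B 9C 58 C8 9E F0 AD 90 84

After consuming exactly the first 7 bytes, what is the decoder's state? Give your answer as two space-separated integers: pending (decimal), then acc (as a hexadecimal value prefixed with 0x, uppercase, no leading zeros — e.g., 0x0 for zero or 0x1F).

Answer: 3 0x0

Derivation:
Byte[0]=E9: 3-byte lead. pending=2, acc=0x9
Byte[1]=9B: continuation. acc=(acc<<6)|0x1B=0x25B, pending=1
Byte[2]=9C: continuation. acc=(acc<<6)|0x1C=0x96DC, pending=0
Byte[3]=58: 1-byte. pending=0, acc=0x0
Byte[4]=C8: 2-byte lead. pending=1, acc=0x8
Byte[5]=9E: continuation. acc=(acc<<6)|0x1E=0x21E, pending=0
Byte[6]=F0: 4-byte lead. pending=3, acc=0x0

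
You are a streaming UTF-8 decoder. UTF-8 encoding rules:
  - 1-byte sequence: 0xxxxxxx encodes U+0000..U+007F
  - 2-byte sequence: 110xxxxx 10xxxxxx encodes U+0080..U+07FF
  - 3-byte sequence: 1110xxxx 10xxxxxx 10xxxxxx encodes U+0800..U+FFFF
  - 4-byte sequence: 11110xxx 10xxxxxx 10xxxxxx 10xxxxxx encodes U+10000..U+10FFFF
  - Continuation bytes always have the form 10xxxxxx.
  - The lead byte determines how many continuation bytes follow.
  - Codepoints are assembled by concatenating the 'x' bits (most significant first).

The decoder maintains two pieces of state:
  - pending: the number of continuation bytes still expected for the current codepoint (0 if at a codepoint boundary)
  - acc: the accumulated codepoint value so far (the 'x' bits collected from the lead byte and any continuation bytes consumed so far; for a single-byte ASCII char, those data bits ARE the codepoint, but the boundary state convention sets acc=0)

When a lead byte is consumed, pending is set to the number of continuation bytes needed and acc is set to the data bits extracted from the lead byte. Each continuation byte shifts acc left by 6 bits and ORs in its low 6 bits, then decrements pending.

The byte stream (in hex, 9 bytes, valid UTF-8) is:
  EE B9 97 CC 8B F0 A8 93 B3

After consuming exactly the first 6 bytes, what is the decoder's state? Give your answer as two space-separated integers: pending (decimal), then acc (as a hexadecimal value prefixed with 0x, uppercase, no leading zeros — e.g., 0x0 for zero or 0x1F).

Byte[0]=EE: 3-byte lead. pending=2, acc=0xE
Byte[1]=B9: continuation. acc=(acc<<6)|0x39=0x3B9, pending=1
Byte[2]=97: continuation. acc=(acc<<6)|0x17=0xEE57, pending=0
Byte[3]=CC: 2-byte lead. pending=1, acc=0xC
Byte[4]=8B: continuation. acc=(acc<<6)|0x0B=0x30B, pending=0
Byte[5]=F0: 4-byte lead. pending=3, acc=0x0

Answer: 3 0x0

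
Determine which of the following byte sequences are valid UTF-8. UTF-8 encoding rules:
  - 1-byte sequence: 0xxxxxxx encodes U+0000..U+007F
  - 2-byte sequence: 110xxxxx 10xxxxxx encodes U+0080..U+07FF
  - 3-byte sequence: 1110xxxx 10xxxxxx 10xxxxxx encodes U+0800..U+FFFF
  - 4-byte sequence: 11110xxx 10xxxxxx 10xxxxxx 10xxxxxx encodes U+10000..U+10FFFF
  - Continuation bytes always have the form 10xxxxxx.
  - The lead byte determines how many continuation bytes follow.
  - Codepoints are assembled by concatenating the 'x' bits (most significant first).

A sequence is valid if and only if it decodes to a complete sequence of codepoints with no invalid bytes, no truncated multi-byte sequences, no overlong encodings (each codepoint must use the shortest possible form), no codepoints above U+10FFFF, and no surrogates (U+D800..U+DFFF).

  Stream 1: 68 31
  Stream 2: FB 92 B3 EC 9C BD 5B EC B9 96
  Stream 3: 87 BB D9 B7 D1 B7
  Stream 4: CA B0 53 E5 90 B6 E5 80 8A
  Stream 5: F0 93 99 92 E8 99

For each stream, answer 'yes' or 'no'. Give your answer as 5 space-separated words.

Stream 1: decodes cleanly. VALID
Stream 2: error at byte offset 0. INVALID
Stream 3: error at byte offset 0. INVALID
Stream 4: decodes cleanly. VALID
Stream 5: error at byte offset 6. INVALID

Answer: yes no no yes no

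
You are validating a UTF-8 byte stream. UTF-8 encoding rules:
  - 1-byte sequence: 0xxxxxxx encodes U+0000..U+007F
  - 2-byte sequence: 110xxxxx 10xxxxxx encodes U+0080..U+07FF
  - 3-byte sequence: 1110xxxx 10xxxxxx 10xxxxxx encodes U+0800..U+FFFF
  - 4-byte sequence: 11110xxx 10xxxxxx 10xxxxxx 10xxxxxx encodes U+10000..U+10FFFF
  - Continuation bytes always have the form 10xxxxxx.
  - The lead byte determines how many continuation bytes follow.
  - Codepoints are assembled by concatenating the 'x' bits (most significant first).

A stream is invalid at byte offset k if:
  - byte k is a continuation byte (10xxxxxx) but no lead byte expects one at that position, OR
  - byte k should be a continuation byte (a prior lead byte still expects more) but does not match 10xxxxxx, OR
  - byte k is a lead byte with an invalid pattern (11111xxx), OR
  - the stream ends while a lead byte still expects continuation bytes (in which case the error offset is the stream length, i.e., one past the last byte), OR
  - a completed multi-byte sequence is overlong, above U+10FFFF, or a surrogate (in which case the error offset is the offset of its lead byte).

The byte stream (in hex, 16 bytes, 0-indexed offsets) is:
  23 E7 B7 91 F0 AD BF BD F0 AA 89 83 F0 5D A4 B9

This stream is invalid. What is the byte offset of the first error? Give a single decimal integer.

Answer: 13

Derivation:
Byte[0]=23: 1-byte ASCII. cp=U+0023
Byte[1]=E7: 3-byte lead, need 2 cont bytes. acc=0x7
Byte[2]=B7: continuation. acc=(acc<<6)|0x37=0x1F7
Byte[3]=91: continuation. acc=(acc<<6)|0x11=0x7DD1
Completed: cp=U+7DD1 (starts at byte 1)
Byte[4]=F0: 4-byte lead, need 3 cont bytes. acc=0x0
Byte[5]=AD: continuation. acc=(acc<<6)|0x2D=0x2D
Byte[6]=BF: continuation. acc=(acc<<6)|0x3F=0xB7F
Byte[7]=BD: continuation. acc=(acc<<6)|0x3D=0x2DFFD
Completed: cp=U+2DFFD (starts at byte 4)
Byte[8]=F0: 4-byte lead, need 3 cont bytes. acc=0x0
Byte[9]=AA: continuation. acc=(acc<<6)|0x2A=0x2A
Byte[10]=89: continuation. acc=(acc<<6)|0x09=0xA89
Byte[11]=83: continuation. acc=(acc<<6)|0x03=0x2A243
Completed: cp=U+2A243 (starts at byte 8)
Byte[12]=F0: 4-byte lead, need 3 cont bytes. acc=0x0
Byte[13]=5D: expected 10xxxxxx continuation. INVALID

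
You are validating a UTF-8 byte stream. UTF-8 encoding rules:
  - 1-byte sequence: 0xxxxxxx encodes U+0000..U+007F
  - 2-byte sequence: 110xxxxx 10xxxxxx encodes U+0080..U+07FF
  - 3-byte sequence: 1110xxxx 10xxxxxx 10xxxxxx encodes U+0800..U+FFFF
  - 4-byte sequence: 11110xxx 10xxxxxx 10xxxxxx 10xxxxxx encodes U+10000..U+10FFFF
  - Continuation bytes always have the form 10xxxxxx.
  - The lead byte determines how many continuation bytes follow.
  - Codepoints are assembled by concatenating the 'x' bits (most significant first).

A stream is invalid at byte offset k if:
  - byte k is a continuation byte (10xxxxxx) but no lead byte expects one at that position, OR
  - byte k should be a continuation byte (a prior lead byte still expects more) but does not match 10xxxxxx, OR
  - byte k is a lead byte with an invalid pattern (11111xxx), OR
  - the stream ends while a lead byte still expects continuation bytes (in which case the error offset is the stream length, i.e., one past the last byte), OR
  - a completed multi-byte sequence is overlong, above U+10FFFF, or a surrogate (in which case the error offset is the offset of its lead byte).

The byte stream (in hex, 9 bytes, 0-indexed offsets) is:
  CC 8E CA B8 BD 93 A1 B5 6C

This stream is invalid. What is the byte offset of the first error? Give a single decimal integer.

Answer: 4

Derivation:
Byte[0]=CC: 2-byte lead, need 1 cont bytes. acc=0xC
Byte[1]=8E: continuation. acc=(acc<<6)|0x0E=0x30E
Completed: cp=U+030E (starts at byte 0)
Byte[2]=CA: 2-byte lead, need 1 cont bytes. acc=0xA
Byte[3]=B8: continuation. acc=(acc<<6)|0x38=0x2B8
Completed: cp=U+02B8 (starts at byte 2)
Byte[4]=BD: INVALID lead byte (not 0xxx/110x/1110/11110)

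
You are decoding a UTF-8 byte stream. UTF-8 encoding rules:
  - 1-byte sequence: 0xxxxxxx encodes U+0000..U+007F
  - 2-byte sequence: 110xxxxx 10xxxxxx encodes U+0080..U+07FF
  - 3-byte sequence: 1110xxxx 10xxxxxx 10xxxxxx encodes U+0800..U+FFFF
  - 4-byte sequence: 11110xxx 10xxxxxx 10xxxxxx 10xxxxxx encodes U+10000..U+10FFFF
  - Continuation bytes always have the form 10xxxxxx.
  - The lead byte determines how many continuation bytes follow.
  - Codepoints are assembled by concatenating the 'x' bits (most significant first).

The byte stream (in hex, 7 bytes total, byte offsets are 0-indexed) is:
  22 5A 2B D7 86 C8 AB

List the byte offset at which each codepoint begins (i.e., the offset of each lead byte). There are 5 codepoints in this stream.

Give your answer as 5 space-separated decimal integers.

Byte[0]=22: 1-byte ASCII. cp=U+0022
Byte[1]=5A: 1-byte ASCII. cp=U+005A
Byte[2]=2B: 1-byte ASCII. cp=U+002B
Byte[3]=D7: 2-byte lead, need 1 cont bytes. acc=0x17
Byte[4]=86: continuation. acc=(acc<<6)|0x06=0x5C6
Completed: cp=U+05C6 (starts at byte 3)
Byte[5]=C8: 2-byte lead, need 1 cont bytes. acc=0x8
Byte[6]=AB: continuation. acc=(acc<<6)|0x2B=0x22B
Completed: cp=U+022B (starts at byte 5)

Answer: 0 1 2 3 5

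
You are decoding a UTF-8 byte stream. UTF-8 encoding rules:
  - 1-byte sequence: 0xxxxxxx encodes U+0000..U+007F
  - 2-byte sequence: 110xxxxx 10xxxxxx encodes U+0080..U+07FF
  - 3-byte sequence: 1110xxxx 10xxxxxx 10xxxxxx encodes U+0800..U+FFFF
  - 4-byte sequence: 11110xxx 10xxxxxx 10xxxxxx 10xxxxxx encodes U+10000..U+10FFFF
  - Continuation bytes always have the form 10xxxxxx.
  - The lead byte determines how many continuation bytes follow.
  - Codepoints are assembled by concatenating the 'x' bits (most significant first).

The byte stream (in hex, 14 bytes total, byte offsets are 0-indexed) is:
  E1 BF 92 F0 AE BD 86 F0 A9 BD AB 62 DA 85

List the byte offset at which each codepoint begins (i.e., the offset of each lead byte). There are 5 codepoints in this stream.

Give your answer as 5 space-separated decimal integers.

Byte[0]=E1: 3-byte lead, need 2 cont bytes. acc=0x1
Byte[1]=BF: continuation. acc=(acc<<6)|0x3F=0x7F
Byte[2]=92: continuation. acc=(acc<<6)|0x12=0x1FD2
Completed: cp=U+1FD2 (starts at byte 0)
Byte[3]=F0: 4-byte lead, need 3 cont bytes. acc=0x0
Byte[4]=AE: continuation. acc=(acc<<6)|0x2E=0x2E
Byte[5]=BD: continuation. acc=(acc<<6)|0x3D=0xBBD
Byte[6]=86: continuation. acc=(acc<<6)|0x06=0x2EF46
Completed: cp=U+2EF46 (starts at byte 3)
Byte[7]=F0: 4-byte lead, need 3 cont bytes. acc=0x0
Byte[8]=A9: continuation. acc=(acc<<6)|0x29=0x29
Byte[9]=BD: continuation. acc=(acc<<6)|0x3D=0xA7D
Byte[10]=AB: continuation. acc=(acc<<6)|0x2B=0x29F6B
Completed: cp=U+29F6B (starts at byte 7)
Byte[11]=62: 1-byte ASCII. cp=U+0062
Byte[12]=DA: 2-byte lead, need 1 cont bytes. acc=0x1A
Byte[13]=85: continuation. acc=(acc<<6)|0x05=0x685
Completed: cp=U+0685 (starts at byte 12)

Answer: 0 3 7 11 12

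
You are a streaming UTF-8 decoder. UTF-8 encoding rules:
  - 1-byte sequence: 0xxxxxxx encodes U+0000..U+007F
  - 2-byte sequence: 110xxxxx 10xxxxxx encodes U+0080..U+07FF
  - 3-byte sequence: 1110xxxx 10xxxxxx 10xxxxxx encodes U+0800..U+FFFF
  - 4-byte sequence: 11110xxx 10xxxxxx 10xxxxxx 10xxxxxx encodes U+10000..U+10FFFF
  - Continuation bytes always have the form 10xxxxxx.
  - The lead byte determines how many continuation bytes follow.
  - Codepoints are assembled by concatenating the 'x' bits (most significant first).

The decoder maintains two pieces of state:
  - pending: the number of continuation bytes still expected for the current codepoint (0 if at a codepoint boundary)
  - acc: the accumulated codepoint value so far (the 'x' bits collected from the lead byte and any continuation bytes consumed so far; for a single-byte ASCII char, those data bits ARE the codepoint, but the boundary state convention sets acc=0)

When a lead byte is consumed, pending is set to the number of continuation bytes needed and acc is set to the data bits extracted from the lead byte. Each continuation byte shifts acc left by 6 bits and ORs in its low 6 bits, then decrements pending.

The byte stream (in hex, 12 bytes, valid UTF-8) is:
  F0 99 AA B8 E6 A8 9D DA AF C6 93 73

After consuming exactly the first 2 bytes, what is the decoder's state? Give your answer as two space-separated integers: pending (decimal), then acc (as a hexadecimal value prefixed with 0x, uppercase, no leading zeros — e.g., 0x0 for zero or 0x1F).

Byte[0]=F0: 4-byte lead. pending=3, acc=0x0
Byte[1]=99: continuation. acc=(acc<<6)|0x19=0x19, pending=2

Answer: 2 0x19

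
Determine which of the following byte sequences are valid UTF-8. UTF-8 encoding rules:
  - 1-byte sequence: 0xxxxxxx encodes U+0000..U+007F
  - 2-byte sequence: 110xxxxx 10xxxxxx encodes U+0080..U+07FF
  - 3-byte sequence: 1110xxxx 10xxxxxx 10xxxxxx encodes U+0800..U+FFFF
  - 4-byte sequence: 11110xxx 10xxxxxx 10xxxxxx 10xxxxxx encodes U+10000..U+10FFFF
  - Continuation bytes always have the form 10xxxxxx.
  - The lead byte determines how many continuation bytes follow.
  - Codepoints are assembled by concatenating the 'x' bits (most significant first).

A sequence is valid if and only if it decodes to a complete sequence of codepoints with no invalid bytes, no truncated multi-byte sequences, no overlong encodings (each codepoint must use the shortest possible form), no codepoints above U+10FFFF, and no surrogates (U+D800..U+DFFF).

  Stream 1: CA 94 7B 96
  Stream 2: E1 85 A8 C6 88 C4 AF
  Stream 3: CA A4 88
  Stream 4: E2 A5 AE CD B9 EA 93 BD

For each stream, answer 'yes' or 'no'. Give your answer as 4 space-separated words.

Stream 1: error at byte offset 3. INVALID
Stream 2: decodes cleanly. VALID
Stream 3: error at byte offset 2. INVALID
Stream 4: decodes cleanly. VALID

Answer: no yes no yes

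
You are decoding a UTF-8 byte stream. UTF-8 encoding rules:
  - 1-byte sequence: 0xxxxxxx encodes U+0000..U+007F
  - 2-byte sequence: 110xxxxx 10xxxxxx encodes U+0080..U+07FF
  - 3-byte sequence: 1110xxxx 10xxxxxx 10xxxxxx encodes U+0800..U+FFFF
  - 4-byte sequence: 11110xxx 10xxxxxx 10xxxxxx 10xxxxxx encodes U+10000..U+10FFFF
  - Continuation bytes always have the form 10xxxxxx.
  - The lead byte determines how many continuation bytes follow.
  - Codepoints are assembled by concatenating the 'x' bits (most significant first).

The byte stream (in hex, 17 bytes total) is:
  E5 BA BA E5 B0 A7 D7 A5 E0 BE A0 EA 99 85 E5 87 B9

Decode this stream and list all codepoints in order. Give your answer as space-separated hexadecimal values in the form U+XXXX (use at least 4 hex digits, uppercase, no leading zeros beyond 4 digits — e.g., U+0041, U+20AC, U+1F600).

Byte[0]=E5: 3-byte lead, need 2 cont bytes. acc=0x5
Byte[1]=BA: continuation. acc=(acc<<6)|0x3A=0x17A
Byte[2]=BA: continuation. acc=(acc<<6)|0x3A=0x5EBA
Completed: cp=U+5EBA (starts at byte 0)
Byte[3]=E5: 3-byte lead, need 2 cont bytes. acc=0x5
Byte[4]=B0: continuation. acc=(acc<<6)|0x30=0x170
Byte[5]=A7: continuation. acc=(acc<<6)|0x27=0x5C27
Completed: cp=U+5C27 (starts at byte 3)
Byte[6]=D7: 2-byte lead, need 1 cont bytes. acc=0x17
Byte[7]=A5: continuation. acc=(acc<<6)|0x25=0x5E5
Completed: cp=U+05E5 (starts at byte 6)
Byte[8]=E0: 3-byte lead, need 2 cont bytes. acc=0x0
Byte[9]=BE: continuation. acc=(acc<<6)|0x3E=0x3E
Byte[10]=A0: continuation. acc=(acc<<6)|0x20=0xFA0
Completed: cp=U+0FA0 (starts at byte 8)
Byte[11]=EA: 3-byte lead, need 2 cont bytes. acc=0xA
Byte[12]=99: continuation. acc=(acc<<6)|0x19=0x299
Byte[13]=85: continuation. acc=(acc<<6)|0x05=0xA645
Completed: cp=U+A645 (starts at byte 11)
Byte[14]=E5: 3-byte lead, need 2 cont bytes. acc=0x5
Byte[15]=87: continuation. acc=(acc<<6)|0x07=0x147
Byte[16]=B9: continuation. acc=(acc<<6)|0x39=0x51F9
Completed: cp=U+51F9 (starts at byte 14)

Answer: U+5EBA U+5C27 U+05E5 U+0FA0 U+A645 U+51F9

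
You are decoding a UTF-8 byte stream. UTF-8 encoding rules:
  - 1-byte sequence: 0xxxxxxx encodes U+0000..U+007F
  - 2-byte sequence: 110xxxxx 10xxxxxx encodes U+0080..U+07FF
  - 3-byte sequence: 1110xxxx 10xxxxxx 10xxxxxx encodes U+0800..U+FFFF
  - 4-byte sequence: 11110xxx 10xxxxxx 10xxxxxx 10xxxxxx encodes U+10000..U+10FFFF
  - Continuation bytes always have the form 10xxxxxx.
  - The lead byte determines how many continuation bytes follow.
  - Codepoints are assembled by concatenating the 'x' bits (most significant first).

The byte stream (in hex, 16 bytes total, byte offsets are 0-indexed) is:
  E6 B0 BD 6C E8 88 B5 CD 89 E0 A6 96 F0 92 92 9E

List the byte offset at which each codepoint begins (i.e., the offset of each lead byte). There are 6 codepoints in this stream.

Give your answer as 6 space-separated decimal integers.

Byte[0]=E6: 3-byte lead, need 2 cont bytes. acc=0x6
Byte[1]=B0: continuation. acc=(acc<<6)|0x30=0x1B0
Byte[2]=BD: continuation. acc=(acc<<6)|0x3D=0x6C3D
Completed: cp=U+6C3D (starts at byte 0)
Byte[3]=6C: 1-byte ASCII. cp=U+006C
Byte[4]=E8: 3-byte lead, need 2 cont bytes. acc=0x8
Byte[5]=88: continuation. acc=(acc<<6)|0x08=0x208
Byte[6]=B5: continuation. acc=(acc<<6)|0x35=0x8235
Completed: cp=U+8235 (starts at byte 4)
Byte[7]=CD: 2-byte lead, need 1 cont bytes. acc=0xD
Byte[8]=89: continuation. acc=(acc<<6)|0x09=0x349
Completed: cp=U+0349 (starts at byte 7)
Byte[9]=E0: 3-byte lead, need 2 cont bytes. acc=0x0
Byte[10]=A6: continuation. acc=(acc<<6)|0x26=0x26
Byte[11]=96: continuation. acc=(acc<<6)|0x16=0x996
Completed: cp=U+0996 (starts at byte 9)
Byte[12]=F0: 4-byte lead, need 3 cont bytes. acc=0x0
Byte[13]=92: continuation. acc=(acc<<6)|0x12=0x12
Byte[14]=92: continuation. acc=(acc<<6)|0x12=0x492
Byte[15]=9E: continuation. acc=(acc<<6)|0x1E=0x1249E
Completed: cp=U+1249E (starts at byte 12)

Answer: 0 3 4 7 9 12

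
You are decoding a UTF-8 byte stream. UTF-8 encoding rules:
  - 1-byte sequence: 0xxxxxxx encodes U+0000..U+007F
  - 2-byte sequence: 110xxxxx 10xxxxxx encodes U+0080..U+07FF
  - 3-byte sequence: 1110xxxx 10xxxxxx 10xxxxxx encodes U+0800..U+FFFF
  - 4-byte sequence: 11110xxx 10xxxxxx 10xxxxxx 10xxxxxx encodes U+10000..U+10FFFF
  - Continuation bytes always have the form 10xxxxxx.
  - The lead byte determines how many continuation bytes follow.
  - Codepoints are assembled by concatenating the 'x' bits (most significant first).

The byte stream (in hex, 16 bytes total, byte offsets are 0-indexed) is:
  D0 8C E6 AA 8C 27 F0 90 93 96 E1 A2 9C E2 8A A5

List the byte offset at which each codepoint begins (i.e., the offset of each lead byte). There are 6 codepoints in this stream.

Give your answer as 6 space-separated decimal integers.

Answer: 0 2 5 6 10 13

Derivation:
Byte[0]=D0: 2-byte lead, need 1 cont bytes. acc=0x10
Byte[1]=8C: continuation. acc=(acc<<6)|0x0C=0x40C
Completed: cp=U+040C (starts at byte 0)
Byte[2]=E6: 3-byte lead, need 2 cont bytes. acc=0x6
Byte[3]=AA: continuation. acc=(acc<<6)|0x2A=0x1AA
Byte[4]=8C: continuation. acc=(acc<<6)|0x0C=0x6A8C
Completed: cp=U+6A8C (starts at byte 2)
Byte[5]=27: 1-byte ASCII. cp=U+0027
Byte[6]=F0: 4-byte lead, need 3 cont bytes. acc=0x0
Byte[7]=90: continuation. acc=(acc<<6)|0x10=0x10
Byte[8]=93: continuation. acc=(acc<<6)|0x13=0x413
Byte[9]=96: continuation. acc=(acc<<6)|0x16=0x104D6
Completed: cp=U+104D6 (starts at byte 6)
Byte[10]=E1: 3-byte lead, need 2 cont bytes. acc=0x1
Byte[11]=A2: continuation. acc=(acc<<6)|0x22=0x62
Byte[12]=9C: continuation. acc=(acc<<6)|0x1C=0x189C
Completed: cp=U+189C (starts at byte 10)
Byte[13]=E2: 3-byte lead, need 2 cont bytes. acc=0x2
Byte[14]=8A: continuation. acc=(acc<<6)|0x0A=0x8A
Byte[15]=A5: continuation. acc=(acc<<6)|0x25=0x22A5
Completed: cp=U+22A5 (starts at byte 13)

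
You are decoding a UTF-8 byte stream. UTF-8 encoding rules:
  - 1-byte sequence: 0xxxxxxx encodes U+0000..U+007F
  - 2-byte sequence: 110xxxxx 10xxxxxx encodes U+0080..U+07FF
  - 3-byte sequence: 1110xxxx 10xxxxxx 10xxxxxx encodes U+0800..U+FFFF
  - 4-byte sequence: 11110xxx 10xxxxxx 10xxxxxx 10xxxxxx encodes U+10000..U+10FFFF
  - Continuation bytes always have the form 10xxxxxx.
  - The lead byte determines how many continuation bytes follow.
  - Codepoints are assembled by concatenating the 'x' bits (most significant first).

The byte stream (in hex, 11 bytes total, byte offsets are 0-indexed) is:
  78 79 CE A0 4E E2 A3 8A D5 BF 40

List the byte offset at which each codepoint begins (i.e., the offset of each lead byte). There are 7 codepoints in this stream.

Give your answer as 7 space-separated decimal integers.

Byte[0]=78: 1-byte ASCII. cp=U+0078
Byte[1]=79: 1-byte ASCII. cp=U+0079
Byte[2]=CE: 2-byte lead, need 1 cont bytes. acc=0xE
Byte[3]=A0: continuation. acc=(acc<<6)|0x20=0x3A0
Completed: cp=U+03A0 (starts at byte 2)
Byte[4]=4E: 1-byte ASCII. cp=U+004E
Byte[5]=E2: 3-byte lead, need 2 cont bytes. acc=0x2
Byte[6]=A3: continuation. acc=(acc<<6)|0x23=0xA3
Byte[7]=8A: continuation. acc=(acc<<6)|0x0A=0x28CA
Completed: cp=U+28CA (starts at byte 5)
Byte[8]=D5: 2-byte lead, need 1 cont bytes. acc=0x15
Byte[9]=BF: continuation. acc=(acc<<6)|0x3F=0x57F
Completed: cp=U+057F (starts at byte 8)
Byte[10]=40: 1-byte ASCII. cp=U+0040

Answer: 0 1 2 4 5 8 10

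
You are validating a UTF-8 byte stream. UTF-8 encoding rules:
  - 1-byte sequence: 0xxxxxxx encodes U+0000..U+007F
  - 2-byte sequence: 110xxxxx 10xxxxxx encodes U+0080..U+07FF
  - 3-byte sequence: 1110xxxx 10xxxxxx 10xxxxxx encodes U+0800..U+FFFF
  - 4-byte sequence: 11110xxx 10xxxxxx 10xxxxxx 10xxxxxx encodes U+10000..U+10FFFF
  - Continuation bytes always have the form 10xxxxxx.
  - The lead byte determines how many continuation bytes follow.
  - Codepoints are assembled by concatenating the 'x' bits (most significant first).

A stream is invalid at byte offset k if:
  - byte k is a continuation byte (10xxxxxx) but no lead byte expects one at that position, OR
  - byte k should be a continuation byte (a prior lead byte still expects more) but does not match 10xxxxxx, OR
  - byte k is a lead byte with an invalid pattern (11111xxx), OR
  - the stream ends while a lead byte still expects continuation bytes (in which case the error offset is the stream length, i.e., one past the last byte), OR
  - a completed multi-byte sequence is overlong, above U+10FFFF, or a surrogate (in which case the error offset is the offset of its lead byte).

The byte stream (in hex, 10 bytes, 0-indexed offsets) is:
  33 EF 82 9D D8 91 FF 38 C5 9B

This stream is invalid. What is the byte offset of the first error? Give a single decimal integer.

Answer: 6

Derivation:
Byte[0]=33: 1-byte ASCII. cp=U+0033
Byte[1]=EF: 3-byte lead, need 2 cont bytes. acc=0xF
Byte[2]=82: continuation. acc=(acc<<6)|0x02=0x3C2
Byte[3]=9D: continuation. acc=(acc<<6)|0x1D=0xF09D
Completed: cp=U+F09D (starts at byte 1)
Byte[4]=D8: 2-byte lead, need 1 cont bytes. acc=0x18
Byte[5]=91: continuation. acc=(acc<<6)|0x11=0x611
Completed: cp=U+0611 (starts at byte 4)
Byte[6]=FF: INVALID lead byte (not 0xxx/110x/1110/11110)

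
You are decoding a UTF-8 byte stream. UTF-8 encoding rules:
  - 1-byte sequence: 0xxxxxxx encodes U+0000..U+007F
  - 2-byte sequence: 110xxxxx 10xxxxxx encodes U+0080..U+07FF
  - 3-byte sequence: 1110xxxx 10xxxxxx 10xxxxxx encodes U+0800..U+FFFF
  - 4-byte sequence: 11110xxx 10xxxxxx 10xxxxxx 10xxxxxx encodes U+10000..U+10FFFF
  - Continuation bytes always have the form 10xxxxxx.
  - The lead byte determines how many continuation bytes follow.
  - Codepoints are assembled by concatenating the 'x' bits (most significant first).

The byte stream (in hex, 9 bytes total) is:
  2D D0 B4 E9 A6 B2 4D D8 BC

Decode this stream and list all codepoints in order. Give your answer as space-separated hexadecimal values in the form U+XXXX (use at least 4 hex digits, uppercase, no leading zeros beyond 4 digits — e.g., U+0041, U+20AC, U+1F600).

Answer: U+002D U+0434 U+99B2 U+004D U+063C

Derivation:
Byte[0]=2D: 1-byte ASCII. cp=U+002D
Byte[1]=D0: 2-byte lead, need 1 cont bytes. acc=0x10
Byte[2]=B4: continuation. acc=(acc<<6)|0x34=0x434
Completed: cp=U+0434 (starts at byte 1)
Byte[3]=E9: 3-byte lead, need 2 cont bytes. acc=0x9
Byte[4]=A6: continuation. acc=(acc<<6)|0x26=0x266
Byte[5]=B2: continuation. acc=(acc<<6)|0x32=0x99B2
Completed: cp=U+99B2 (starts at byte 3)
Byte[6]=4D: 1-byte ASCII. cp=U+004D
Byte[7]=D8: 2-byte lead, need 1 cont bytes. acc=0x18
Byte[8]=BC: continuation. acc=(acc<<6)|0x3C=0x63C
Completed: cp=U+063C (starts at byte 7)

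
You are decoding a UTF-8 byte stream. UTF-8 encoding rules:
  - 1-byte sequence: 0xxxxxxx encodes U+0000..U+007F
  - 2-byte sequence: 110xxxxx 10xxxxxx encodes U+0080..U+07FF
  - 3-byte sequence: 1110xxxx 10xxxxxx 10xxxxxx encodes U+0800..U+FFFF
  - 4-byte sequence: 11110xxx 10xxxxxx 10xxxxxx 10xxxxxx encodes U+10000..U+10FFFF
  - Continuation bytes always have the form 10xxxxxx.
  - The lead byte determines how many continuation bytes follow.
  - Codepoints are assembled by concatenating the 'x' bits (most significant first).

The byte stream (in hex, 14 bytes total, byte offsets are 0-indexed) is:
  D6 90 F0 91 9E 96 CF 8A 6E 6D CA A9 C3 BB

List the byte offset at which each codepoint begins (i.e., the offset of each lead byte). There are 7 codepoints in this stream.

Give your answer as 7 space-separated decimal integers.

Answer: 0 2 6 8 9 10 12

Derivation:
Byte[0]=D6: 2-byte lead, need 1 cont bytes. acc=0x16
Byte[1]=90: continuation. acc=(acc<<6)|0x10=0x590
Completed: cp=U+0590 (starts at byte 0)
Byte[2]=F0: 4-byte lead, need 3 cont bytes. acc=0x0
Byte[3]=91: continuation. acc=(acc<<6)|0x11=0x11
Byte[4]=9E: continuation. acc=(acc<<6)|0x1E=0x45E
Byte[5]=96: continuation. acc=(acc<<6)|0x16=0x11796
Completed: cp=U+11796 (starts at byte 2)
Byte[6]=CF: 2-byte lead, need 1 cont bytes. acc=0xF
Byte[7]=8A: continuation. acc=(acc<<6)|0x0A=0x3CA
Completed: cp=U+03CA (starts at byte 6)
Byte[8]=6E: 1-byte ASCII. cp=U+006E
Byte[9]=6D: 1-byte ASCII. cp=U+006D
Byte[10]=CA: 2-byte lead, need 1 cont bytes. acc=0xA
Byte[11]=A9: continuation. acc=(acc<<6)|0x29=0x2A9
Completed: cp=U+02A9 (starts at byte 10)
Byte[12]=C3: 2-byte lead, need 1 cont bytes. acc=0x3
Byte[13]=BB: continuation. acc=(acc<<6)|0x3B=0xFB
Completed: cp=U+00FB (starts at byte 12)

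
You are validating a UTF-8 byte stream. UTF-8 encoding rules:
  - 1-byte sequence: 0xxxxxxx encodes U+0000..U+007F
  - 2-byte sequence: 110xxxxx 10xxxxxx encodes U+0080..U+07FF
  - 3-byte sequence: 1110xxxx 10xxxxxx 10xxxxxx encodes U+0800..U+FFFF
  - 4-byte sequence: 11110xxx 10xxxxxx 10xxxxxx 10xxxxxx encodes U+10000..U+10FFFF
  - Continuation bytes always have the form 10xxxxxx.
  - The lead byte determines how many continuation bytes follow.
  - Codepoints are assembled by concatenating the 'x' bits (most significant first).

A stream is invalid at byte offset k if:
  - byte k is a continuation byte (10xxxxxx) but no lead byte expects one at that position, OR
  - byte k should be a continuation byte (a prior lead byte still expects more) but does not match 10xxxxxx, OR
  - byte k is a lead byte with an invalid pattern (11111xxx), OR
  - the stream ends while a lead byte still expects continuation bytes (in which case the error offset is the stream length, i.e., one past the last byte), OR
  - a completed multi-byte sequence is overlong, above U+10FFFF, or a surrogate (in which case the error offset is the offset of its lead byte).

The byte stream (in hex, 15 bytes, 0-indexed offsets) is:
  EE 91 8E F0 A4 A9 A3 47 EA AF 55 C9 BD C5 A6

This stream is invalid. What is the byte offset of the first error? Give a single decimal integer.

Byte[0]=EE: 3-byte lead, need 2 cont bytes. acc=0xE
Byte[1]=91: continuation. acc=(acc<<6)|0x11=0x391
Byte[2]=8E: continuation. acc=(acc<<6)|0x0E=0xE44E
Completed: cp=U+E44E (starts at byte 0)
Byte[3]=F0: 4-byte lead, need 3 cont bytes. acc=0x0
Byte[4]=A4: continuation. acc=(acc<<6)|0x24=0x24
Byte[5]=A9: continuation. acc=(acc<<6)|0x29=0x929
Byte[6]=A3: continuation. acc=(acc<<6)|0x23=0x24A63
Completed: cp=U+24A63 (starts at byte 3)
Byte[7]=47: 1-byte ASCII. cp=U+0047
Byte[8]=EA: 3-byte lead, need 2 cont bytes. acc=0xA
Byte[9]=AF: continuation. acc=(acc<<6)|0x2F=0x2AF
Byte[10]=55: expected 10xxxxxx continuation. INVALID

Answer: 10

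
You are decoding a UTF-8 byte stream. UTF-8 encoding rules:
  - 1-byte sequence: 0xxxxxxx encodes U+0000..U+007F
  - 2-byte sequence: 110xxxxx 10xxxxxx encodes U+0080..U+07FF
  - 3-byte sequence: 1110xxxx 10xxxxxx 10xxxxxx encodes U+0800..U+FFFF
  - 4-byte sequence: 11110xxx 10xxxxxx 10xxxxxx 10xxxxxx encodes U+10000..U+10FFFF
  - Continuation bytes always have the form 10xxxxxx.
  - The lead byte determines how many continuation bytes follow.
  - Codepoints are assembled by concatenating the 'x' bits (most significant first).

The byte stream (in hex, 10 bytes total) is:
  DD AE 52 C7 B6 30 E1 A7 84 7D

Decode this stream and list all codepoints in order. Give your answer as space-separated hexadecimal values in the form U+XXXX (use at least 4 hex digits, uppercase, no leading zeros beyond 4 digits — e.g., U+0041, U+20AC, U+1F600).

Byte[0]=DD: 2-byte lead, need 1 cont bytes. acc=0x1D
Byte[1]=AE: continuation. acc=(acc<<6)|0x2E=0x76E
Completed: cp=U+076E (starts at byte 0)
Byte[2]=52: 1-byte ASCII. cp=U+0052
Byte[3]=C7: 2-byte lead, need 1 cont bytes. acc=0x7
Byte[4]=B6: continuation. acc=(acc<<6)|0x36=0x1F6
Completed: cp=U+01F6 (starts at byte 3)
Byte[5]=30: 1-byte ASCII. cp=U+0030
Byte[6]=E1: 3-byte lead, need 2 cont bytes. acc=0x1
Byte[7]=A7: continuation. acc=(acc<<6)|0x27=0x67
Byte[8]=84: continuation. acc=(acc<<6)|0x04=0x19C4
Completed: cp=U+19C4 (starts at byte 6)
Byte[9]=7D: 1-byte ASCII. cp=U+007D

Answer: U+076E U+0052 U+01F6 U+0030 U+19C4 U+007D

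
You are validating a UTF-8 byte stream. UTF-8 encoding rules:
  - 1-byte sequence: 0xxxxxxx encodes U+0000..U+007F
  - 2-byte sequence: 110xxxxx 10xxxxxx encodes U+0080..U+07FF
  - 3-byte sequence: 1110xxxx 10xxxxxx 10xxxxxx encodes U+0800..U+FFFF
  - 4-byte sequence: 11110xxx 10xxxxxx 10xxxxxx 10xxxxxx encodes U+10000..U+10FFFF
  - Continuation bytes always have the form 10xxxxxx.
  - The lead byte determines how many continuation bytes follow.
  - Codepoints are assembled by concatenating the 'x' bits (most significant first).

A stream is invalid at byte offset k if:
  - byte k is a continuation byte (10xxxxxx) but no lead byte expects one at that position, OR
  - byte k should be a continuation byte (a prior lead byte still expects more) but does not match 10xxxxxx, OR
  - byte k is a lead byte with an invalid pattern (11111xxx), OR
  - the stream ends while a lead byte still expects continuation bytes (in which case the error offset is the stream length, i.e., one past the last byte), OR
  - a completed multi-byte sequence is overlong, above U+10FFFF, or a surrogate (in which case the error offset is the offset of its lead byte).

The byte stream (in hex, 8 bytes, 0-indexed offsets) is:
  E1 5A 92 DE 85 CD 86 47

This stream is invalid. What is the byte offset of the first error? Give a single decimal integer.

Byte[0]=E1: 3-byte lead, need 2 cont bytes. acc=0x1
Byte[1]=5A: expected 10xxxxxx continuation. INVALID

Answer: 1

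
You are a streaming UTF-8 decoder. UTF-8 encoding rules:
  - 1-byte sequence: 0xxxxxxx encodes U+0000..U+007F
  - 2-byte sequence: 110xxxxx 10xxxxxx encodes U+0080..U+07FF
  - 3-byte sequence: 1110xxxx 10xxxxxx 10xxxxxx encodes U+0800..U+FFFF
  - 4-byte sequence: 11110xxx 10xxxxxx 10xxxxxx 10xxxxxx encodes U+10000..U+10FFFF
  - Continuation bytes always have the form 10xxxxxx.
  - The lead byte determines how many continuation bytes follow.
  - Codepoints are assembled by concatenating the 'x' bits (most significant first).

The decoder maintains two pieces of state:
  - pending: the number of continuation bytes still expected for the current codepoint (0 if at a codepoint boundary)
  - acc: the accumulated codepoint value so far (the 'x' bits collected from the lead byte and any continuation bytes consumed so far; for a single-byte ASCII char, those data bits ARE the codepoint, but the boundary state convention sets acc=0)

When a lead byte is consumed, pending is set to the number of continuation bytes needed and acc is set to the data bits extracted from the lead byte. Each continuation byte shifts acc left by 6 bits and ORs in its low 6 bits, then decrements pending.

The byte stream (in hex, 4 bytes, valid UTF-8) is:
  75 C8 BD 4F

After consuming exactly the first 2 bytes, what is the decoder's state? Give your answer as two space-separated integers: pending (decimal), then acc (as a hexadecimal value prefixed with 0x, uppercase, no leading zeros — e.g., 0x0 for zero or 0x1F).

Byte[0]=75: 1-byte. pending=0, acc=0x0
Byte[1]=C8: 2-byte lead. pending=1, acc=0x8

Answer: 1 0x8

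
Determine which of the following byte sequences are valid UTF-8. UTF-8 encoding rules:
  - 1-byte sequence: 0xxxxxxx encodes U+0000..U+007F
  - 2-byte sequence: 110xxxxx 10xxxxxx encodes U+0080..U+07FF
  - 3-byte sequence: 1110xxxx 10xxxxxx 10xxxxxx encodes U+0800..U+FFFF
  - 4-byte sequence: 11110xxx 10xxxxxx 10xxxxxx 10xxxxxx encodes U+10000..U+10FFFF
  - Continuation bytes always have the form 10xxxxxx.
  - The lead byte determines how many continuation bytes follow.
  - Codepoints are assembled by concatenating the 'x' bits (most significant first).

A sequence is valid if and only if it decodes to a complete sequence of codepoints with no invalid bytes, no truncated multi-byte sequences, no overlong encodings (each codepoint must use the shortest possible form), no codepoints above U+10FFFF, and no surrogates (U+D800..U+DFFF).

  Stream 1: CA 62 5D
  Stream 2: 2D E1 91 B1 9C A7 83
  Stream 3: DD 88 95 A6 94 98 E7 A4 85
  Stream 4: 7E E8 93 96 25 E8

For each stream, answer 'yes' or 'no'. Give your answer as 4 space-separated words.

Answer: no no no no

Derivation:
Stream 1: error at byte offset 1. INVALID
Stream 2: error at byte offset 4. INVALID
Stream 3: error at byte offset 2. INVALID
Stream 4: error at byte offset 6. INVALID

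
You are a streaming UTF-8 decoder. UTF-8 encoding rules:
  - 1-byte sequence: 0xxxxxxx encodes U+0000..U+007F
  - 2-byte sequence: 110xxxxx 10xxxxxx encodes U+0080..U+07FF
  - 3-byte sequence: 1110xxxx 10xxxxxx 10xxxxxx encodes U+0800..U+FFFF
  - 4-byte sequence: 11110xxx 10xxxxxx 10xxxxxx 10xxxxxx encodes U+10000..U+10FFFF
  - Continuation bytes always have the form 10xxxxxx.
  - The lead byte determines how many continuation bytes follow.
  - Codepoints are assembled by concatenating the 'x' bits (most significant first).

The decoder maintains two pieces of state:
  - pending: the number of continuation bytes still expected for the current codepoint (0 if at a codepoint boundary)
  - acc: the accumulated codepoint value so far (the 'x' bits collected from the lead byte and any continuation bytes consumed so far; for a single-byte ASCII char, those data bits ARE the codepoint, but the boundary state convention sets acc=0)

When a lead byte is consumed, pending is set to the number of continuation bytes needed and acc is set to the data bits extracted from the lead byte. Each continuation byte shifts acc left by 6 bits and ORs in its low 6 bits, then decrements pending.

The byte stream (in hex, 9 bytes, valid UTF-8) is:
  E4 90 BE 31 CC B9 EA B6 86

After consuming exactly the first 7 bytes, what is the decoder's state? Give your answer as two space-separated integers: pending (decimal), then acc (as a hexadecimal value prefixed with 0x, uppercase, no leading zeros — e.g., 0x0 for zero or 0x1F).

Byte[0]=E4: 3-byte lead. pending=2, acc=0x4
Byte[1]=90: continuation. acc=(acc<<6)|0x10=0x110, pending=1
Byte[2]=BE: continuation. acc=(acc<<6)|0x3E=0x443E, pending=0
Byte[3]=31: 1-byte. pending=0, acc=0x0
Byte[4]=CC: 2-byte lead. pending=1, acc=0xC
Byte[5]=B9: continuation. acc=(acc<<6)|0x39=0x339, pending=0
Byte[6]=EA: 3-byte lead. pending=2, acc=0xA

Answer: 2 0xA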